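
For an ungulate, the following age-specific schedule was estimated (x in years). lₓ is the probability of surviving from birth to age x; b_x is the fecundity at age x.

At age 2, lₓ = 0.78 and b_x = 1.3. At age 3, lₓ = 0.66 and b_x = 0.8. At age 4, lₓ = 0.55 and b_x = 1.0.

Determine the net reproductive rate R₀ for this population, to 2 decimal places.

2.09

R₀ = Σ lₓ b_x:
  age 2: 0.78 × 1.3 = 1.0140
  age 3: 0.66 × 0.8 = 0.5280
  age 4: 0.55 × 1.0 = 0.5500
R₀ = 1.0140 + 0.5280 + 0.5500 = 2.0920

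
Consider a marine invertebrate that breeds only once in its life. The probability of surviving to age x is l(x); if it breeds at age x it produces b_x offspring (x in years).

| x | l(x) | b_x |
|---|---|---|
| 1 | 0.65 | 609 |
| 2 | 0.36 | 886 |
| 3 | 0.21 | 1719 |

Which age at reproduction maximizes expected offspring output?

Expected offspring if breeding at age x = l(x) × b_x:
  age 1: 0.65 × 609 = 395.850
  age 2: 0.36 × 886 = 318.960
  age 3: 0.21 × 1719 = 360.990
Maximum at age 1 (395.850).

1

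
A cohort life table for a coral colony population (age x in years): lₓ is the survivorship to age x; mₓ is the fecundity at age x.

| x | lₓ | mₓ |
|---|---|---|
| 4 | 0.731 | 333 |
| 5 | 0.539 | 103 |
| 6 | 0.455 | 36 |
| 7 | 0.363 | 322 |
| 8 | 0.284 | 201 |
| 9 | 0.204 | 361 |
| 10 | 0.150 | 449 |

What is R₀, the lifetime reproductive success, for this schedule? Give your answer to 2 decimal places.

R₀ = Σ lₓ mₓ:
  age 4: 0.731 × 333 = 243.4230
  age 5: 0.539 × 103 = 55.5170
  age 6: 0.455 × 36 = 16.3800
  age 7: 0.363 × 322 = 116.8860
  age 8: 0.284 × 201 = 57.0840
  age 9: 0.204 × 361 = 73.6440
  age 10: 0.150 × 449 = 67.3500
R₀ = 243.4230 + 55.5170 + 16.3800 + 116.8860 + 57.0840 + 73.6440 + 67.3500 = 630.2840

630.28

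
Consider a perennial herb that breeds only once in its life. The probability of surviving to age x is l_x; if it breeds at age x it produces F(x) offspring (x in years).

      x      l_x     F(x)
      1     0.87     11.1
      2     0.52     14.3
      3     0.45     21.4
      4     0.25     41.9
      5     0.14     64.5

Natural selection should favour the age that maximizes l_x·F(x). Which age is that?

4

Expected offspring if breeding at age x = l_x × F(x):
  age 1: 0.87 × 11.1 = 9.657
  age 2: 0.52 × 14.3 = 7.436
  age 3: 0.45 × 21.4 = 9.630
  age 4: 0.25 × 41.9 = 10.475
  age 5: 0.14 × 64.5 = 9.030
Maximum at age 4 (10.475).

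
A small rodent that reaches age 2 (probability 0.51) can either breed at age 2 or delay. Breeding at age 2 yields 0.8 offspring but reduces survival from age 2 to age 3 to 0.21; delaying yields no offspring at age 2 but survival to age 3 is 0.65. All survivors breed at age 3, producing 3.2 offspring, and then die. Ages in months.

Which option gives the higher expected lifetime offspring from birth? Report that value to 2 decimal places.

breed at age 2: R₀ = 0.51 × (0.8 + 0.21 × 3.2) = 0.51 × 1.4720 = 0.7507
delay to age 3: R₀ = 0.51 × (0.65 × 3.2) = 0.51 × 2.0800 = 1.0608
Higher: delay to age 3 (1.0608).

1.06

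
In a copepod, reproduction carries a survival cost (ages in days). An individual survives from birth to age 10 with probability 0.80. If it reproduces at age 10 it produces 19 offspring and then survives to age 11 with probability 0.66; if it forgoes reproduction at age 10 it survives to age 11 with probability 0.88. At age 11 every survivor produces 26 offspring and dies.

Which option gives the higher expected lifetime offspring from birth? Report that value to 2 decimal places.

breed at age 10: R₀ = 0.80 × (19 + 0.66 × 26) = 0.80 × 36.1600 = 28.9280
delay to age 11: R₀ = 0.80 × (0.88 × 26) = 0.80 × 22.8800 = 18.3040
Higher: breed at age 10 (28.9280).

28.93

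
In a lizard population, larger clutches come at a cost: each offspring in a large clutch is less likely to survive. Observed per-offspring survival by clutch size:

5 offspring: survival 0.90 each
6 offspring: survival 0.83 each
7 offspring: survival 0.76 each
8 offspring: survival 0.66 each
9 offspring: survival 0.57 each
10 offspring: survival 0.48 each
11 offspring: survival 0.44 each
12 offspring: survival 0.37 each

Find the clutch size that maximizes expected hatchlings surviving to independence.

Expected hatchlings surviving to independence = c × s(c):
  c=5: 5 × 0.90 = 4.500
  c=6: 6 × 0.83 = 4.980
  c=7: 7 × 0.76 = 5.320
  c=8: 8 × 0.66 = 5.280
  c=9: 9 × 0.57 = 5.130
  c=10: 10 × 0.48 = 4.800
  c=11: 11 × 0.44 = 4.840
  c=12: 12 × 0.37 = 4.440
Maximum at c = 7 (5.320 hatchlings surviving to independence).

7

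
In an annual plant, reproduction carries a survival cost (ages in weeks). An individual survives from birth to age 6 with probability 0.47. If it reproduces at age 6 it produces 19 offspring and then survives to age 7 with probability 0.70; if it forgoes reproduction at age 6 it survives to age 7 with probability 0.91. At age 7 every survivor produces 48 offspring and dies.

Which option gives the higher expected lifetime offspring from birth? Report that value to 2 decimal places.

24.72

breed at age 6: R₀ = 0.47 × (19 + 0.70 × 48) = 0.47 × 52.6000 = 24.7220
delay to age 7: R₀ = 0.47 × (0.91 × 48) = 0.47 × 43.6800 = 20.5296
Higher: breed at age 6 (24.7220).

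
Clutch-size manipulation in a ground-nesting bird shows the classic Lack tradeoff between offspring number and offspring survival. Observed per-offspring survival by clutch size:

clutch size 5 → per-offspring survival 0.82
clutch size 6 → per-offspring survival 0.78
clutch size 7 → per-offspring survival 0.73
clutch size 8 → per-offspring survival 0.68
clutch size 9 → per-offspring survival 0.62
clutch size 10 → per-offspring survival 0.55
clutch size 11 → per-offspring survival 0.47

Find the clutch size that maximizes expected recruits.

Expected recruits = c × s(c):
  c=5: 5 × 0.82 = 4.100
  c=6: 6 × 0.78 = 4.680
  c=7: 7 × 0.73 = 5.110
  c=8: 8 × 0.68 = 5.440
  c=9: 9 × 0.62 = 5.580
  c=10: 10 × 0.55 = 5.500
  c=11: 11 × 0.47 = 5.170
Maximum at c = 9 (5.580 recruits).

9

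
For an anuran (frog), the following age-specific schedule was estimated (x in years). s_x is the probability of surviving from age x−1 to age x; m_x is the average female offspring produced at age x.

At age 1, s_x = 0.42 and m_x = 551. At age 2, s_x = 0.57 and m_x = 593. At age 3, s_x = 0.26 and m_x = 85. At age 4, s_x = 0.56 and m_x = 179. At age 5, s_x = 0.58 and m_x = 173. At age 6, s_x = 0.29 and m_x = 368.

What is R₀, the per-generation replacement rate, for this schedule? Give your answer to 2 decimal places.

390.57

Survivorship from birth: l_x = s_1·s_2·…·s_x.
  l_1 = 0.42000
  l_2 = 0.23940
  l_3 = 0.06224
  l_4 = 0.03486
  l_5 = 0.02022
  l_6 = 0.00586
R₀ = Σ l_x m_x:
  age 1: 0.42000 × 551 = 231.4200
  age 2: 0.23940 × 593 = 141.9642
  age 3: 0.06224 × 85 = 5.2904
  age 4: 0.03486 × 179 = 6.2399
  age 5: 0.02022 × 173 = 3.4981
  age 6: 0.00586 × 368 = 2.1565
R₀ = 231.4200 + 141.9642 + 5.2904 + 6.2399 + 3.4981 + 2.1565 = 390.5691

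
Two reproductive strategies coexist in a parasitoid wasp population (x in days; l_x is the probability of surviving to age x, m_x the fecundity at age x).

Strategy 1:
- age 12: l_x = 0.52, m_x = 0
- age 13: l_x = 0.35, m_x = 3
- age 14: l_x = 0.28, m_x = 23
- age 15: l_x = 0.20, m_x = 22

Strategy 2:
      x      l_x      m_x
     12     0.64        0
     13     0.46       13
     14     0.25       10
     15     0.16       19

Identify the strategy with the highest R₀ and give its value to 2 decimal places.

Strategy 1: R₀ = 0.52×0 + 0.35×3 + 0.28×23 + 0.20×22 = 11.8900
Strategy 2: R₀ = 0.64×0 + 0.46×13 + 0.25×10 + 0.16×19 = 11.5200
Highest R₀: strategy 1 with 11.8900.

11.89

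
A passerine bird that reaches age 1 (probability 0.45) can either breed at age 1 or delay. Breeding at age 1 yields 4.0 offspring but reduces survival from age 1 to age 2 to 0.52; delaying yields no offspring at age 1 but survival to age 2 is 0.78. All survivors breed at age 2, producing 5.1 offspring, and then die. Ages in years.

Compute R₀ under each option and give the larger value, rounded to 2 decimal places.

2.99

breed at age 1: R₀ = 0.45 × (4.0 + 0.52 × 5.1) = 0.45 × 6.6520 = 2.9934
delay to age 2: R₀ = 0.45 × (0.78 × 5.1) = 0.45 × 3.9780 = 1.7901
Higher: breed at age 1 (2.9934).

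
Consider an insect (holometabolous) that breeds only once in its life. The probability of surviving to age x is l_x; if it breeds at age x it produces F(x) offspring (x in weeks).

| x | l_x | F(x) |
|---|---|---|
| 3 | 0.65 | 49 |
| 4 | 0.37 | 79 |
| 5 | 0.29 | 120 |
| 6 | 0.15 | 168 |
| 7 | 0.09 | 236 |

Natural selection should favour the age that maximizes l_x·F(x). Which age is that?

5

Expected offspring if breeding at age x = l_x × F(x):
  age 3: 0.65 × 49 = 31.850
  age 4: 0.37 × 79 = 29.230
  age 5: 0.29 × 120 = 34.800
  age 6: 0.15 × 168 = 25.200
  age 7: 0.09 × 236 = 21.240
Maximum at age 5 (34.800).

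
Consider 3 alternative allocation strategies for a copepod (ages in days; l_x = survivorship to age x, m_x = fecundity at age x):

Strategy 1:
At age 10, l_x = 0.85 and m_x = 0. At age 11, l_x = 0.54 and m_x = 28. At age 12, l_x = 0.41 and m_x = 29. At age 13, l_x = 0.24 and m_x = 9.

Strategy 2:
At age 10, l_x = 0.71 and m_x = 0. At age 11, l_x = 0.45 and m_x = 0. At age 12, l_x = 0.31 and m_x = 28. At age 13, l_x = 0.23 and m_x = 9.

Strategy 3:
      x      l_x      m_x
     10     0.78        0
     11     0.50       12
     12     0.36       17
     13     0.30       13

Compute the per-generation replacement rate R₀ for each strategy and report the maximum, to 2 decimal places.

29.17

Strategy 1: R₀ = 0.85×0 + 0.54×28 + 0.41×29 + 0.24×9 = 29.1700
Strategy 2: R₀ = 0.71×0 + 0.45×0 + 0.31×28 + 0.23×9 = 10.7500
Strategy 3: R₀ = 0.78×0 + 0.50×12 + 0.36×17 + 0.30×13 = 16.0200
Highest R₀: strategy 1 with 29.1700.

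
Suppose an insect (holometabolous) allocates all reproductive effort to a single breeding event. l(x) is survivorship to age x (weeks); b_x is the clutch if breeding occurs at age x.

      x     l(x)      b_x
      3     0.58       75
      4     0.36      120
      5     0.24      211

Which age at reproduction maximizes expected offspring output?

5

Expected offspring if breeding at age x = l(x) × b_x:
  age 3: 0.58 × 75 = 43.500
  age 4: 0.36 × 120 = 43.200
  age 5: 0.24 × 211 = 50.640
Maximum at age 5 (50.640).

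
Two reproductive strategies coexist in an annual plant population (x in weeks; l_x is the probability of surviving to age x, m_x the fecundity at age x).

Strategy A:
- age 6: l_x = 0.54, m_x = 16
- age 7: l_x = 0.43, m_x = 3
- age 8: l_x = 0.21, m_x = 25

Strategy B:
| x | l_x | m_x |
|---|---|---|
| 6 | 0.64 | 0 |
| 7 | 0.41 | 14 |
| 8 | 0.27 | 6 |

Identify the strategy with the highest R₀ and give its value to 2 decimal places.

15.18

Strategy A: R₀ = 0.54×16 + 0.43×3 + 0.21×25 = 15.1800
Strategy B: R₀ = 0.64×0 + 0.41×14 + 0.27×6 = 7.3600
Highest R₀: strategy A with 15.1800.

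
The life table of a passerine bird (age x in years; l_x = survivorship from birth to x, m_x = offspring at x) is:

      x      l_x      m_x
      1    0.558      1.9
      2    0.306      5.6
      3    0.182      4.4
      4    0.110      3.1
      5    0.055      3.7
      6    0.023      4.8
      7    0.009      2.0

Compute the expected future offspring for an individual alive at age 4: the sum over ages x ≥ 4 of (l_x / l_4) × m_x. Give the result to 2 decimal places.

l_4 = 0.110. Conditional survival from age 4 to x is l_x / l_4.
  x=4: (0.110/0.110) × 3.1 = 3.1000
  x=5: (0.055/0.110) × 3.7 = 1.8500
  x=6: (0.023/0.110) × 4.8 = 1.0036
  x=7: (0.009/0.110) × 2.0 = 0.1636
Sum = 3.1000 + 1.8500 + 1.0036 + 0.1636 = 6.1173

6.12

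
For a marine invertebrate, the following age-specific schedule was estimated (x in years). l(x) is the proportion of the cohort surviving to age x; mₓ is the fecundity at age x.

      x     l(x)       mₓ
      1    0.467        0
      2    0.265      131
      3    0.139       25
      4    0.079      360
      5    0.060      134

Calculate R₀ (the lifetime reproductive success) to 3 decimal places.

R₀ = Σ l(x) mₓ:
  age 1: 0.467 × 0 = 0.0000
  age 2: 0.265 × 131 = 34.7150
  age 3: 0.139 × 25 = 3.4750
  age 4: 0.079 × 360 = 28.4400
  age 5: 0.060 × 134 = 8.0400
R₀ = 0.0000 + 34.7150 + 3.4750 + 28.4400 + 8.0400 = 74.6700

74.670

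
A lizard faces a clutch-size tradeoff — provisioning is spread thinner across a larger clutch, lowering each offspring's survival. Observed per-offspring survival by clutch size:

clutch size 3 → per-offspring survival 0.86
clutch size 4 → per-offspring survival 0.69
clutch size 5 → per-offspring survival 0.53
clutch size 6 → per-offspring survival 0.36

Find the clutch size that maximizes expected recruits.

Expected recruits = c × s(c):
  c=3: 3 × 0.86 = 2.580
  c=4: 4 × 0.69 = 2.760
  c=5: 5 × 0.53 = 2.650
  c=6: 6 × 0.36 = 2.160
Maximum at c = 4 (2.760 recruits).

4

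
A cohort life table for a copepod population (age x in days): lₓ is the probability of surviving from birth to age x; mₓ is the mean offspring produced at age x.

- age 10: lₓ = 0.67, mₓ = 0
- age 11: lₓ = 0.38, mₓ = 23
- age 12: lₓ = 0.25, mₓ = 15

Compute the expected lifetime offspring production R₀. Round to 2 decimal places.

R₀ = Σ lₓ mₓ:
  age 10: 0.67 × 0 = 0.0000
  age 11: 0.38 × 23 = 8.7400
  age 12: 0.25 × 15 = 3.7500
R₀ = 0.0000 + 8.7400 + 3.7500 = 12.4900

12.49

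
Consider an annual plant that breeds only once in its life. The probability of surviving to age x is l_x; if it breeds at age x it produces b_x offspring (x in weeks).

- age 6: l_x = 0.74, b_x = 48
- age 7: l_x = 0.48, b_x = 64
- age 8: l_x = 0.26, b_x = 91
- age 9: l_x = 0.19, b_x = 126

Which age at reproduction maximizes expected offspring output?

6

Expected offspring if breeding at age x = l_x × b_x:
  age 6: 0.74 × 48 = 35.520
  age 7: 0.48 × 64 = 30.720
  age 8: 0.26 × 91 = 23.660
  age 9: 0.19 × 126 = 23.940
Maximum at age 6 (35.520).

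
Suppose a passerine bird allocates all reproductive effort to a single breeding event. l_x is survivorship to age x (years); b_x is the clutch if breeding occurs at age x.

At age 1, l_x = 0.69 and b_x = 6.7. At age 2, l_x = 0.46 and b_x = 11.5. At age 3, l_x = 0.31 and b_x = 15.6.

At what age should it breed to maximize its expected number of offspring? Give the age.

2

Expected offspring if breeding at age x = l_x × b_x:
  age 1: 0.69 × 6.7 = 4.623
  age 2: 0.46 × 11.5 = 5.290
  age 3: 0.31 × 15.6 = 4.836
Maximum at age 2 (5.290).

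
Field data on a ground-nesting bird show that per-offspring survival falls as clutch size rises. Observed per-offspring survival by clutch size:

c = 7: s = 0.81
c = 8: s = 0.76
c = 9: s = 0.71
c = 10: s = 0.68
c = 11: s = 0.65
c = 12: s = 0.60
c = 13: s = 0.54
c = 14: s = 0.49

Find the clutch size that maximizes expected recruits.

12

Expected recruits = c × s(c):
  c=7: 7 × 0.81 = 5.670
  c=8: 8 × 0.76 = 6.080
  c=9: 9 × 0.71 = 6.390
  c=10: 10 × 0.68 = 6.800
  c=11: 11 × 0.65 = 7.150
  c=12: 12 × 0.60 = 7.200
  c=13: 13 × 0.54 = 7.020
  c=14: 14 × 0.49 = 6.860
Maximum at c = 12 (7.200 recruits).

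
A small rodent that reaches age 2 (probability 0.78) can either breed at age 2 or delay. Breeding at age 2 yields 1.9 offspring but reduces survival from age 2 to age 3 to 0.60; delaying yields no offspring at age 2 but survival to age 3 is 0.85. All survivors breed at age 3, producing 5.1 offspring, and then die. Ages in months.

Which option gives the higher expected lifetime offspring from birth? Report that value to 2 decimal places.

3.87

breed at age 2: R₀ = 0.78 × (1.9 + 0.60 × 5.1) = 0.78 × 4.9600 = 3.8688
delay to age 3: R₀ = 0.78 × (0.85 × 5.1) = 0.78 × 4.3350 = 3.3813
Higher: breed at age 2 (3.8688).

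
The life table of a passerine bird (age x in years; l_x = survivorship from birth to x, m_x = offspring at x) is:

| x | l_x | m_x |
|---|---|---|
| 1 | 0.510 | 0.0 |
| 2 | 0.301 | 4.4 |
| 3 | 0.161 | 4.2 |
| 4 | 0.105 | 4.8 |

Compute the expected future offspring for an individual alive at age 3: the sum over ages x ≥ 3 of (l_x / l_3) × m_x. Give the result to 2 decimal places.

7.33

l_3 = 0.161. Conditional survival from age 3 to x is l_x / l_3.
  x=3: (0.161/0.161) × 4.2 = 4.2000
  x=4: (0.105/0.161) × 4.8 = 3.1304
Sum = 4.2000 + 3.1304 = 7.3304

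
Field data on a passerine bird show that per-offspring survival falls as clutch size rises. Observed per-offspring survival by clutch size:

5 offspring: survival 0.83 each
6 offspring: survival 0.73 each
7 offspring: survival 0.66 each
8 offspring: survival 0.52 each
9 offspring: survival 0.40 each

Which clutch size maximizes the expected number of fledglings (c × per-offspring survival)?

Expected fledglings = c × s(c):
  c=5: 5 × 0.83 = 4.150
  c=6: 6 × 0.73 = 4.380
  c=7: 7 × 0.66 = 4.620
  c=8: 8 × 0.52 = 4.160
  c=9: 9 × 0.40 = 3.600
Maximum at c = 7 (4.620 fledglings).

7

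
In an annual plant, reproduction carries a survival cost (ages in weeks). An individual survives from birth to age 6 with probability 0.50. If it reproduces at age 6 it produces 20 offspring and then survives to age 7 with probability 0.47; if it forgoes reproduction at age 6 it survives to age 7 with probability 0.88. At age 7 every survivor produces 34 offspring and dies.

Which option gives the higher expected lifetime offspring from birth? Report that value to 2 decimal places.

breed at age 6: R₀ = 0.50 × (20 + 0.47 × 34) = 0.50 × 35.9800 = 17.9900
delay to age 7: R₀ = 0.50 × (0.88 × 34) = 0.50 × 29.9200 = 14.9600
Higher: breed at age 6 (17.9900).

17.99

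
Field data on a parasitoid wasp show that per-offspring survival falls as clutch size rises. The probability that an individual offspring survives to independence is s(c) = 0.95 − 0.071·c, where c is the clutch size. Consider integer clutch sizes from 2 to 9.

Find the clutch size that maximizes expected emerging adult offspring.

7

Expected emerging adult offspring = c × s(c):
  c=2: 2 × 0.808 = 1.616
  c=3: 3 × 0.737 = 2.211
  c=4: 4 × 0.666 = 2.664
  c=5: 5 × 0.595 = 2.975
  c=6: 6 × 0.524 = 3.144
  c=7: 7 × 0.453 = 3.171
  c=8: 8 × 0.382 = 3.056
  c=9: 9 × 0.311 = 2.799
Maximum at c = 7 (3.171 emerging adult offspring).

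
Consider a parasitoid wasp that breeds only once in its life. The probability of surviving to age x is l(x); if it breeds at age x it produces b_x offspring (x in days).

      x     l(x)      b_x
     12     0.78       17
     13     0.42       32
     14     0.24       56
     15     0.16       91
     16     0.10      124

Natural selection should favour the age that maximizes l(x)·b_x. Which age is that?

Expected offspring if breeding at age x = l(x) × b_x:
  age 12: 0.78 × 17 = 13.260
  age 13: 0.42 × 32 = 13.440
  age 14: 0.24 × 56 = 13.440
  age 15: 0.16 × 91 = 14.560
  age 16: 0.10 × 124 = 12.400
Maximum at age 15 (14.560).

15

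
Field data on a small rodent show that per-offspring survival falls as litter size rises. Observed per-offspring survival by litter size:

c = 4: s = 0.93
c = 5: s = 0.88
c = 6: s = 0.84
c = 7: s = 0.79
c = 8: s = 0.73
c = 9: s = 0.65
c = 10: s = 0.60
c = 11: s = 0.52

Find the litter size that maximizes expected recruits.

Expected recruits = c × s(c):
  c=4: 4 × 0.93 = 3.720
  c=5: 5 × 0.88 = 4.400
  c=6: 6 × 0.84 = 5.040
  c=7: 7 × 0.79 = 5.530
  c=8: 8 × 0.73 = 5.840
  c=9: 9 × 0.65 = 5.850
  c=10: 10 × 0.60 = 6.000
  c=11: 11 × 0.52 = 5.720
Maximum at c = 10 (6.000 recruits).

10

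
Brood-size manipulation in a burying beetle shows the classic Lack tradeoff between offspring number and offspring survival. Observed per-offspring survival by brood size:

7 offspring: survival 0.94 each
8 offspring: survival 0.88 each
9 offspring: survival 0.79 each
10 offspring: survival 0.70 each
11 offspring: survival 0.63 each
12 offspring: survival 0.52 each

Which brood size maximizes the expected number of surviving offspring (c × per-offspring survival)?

9

Expected surviving offspring = c × s(c):
  c=7: 7 × 0.94 = 6.580
  c=8: 8 × 0.88 = 7.040
  c=9: 9 × 0.79 = 7.110
  c=10: 10 × 0.70 = 7.000
  c=11: 11 × 0.63 = 6.930
  c=12: 12 × 0.52 = 6.240
Maximum at c = 9 (7.110 surviving offspring).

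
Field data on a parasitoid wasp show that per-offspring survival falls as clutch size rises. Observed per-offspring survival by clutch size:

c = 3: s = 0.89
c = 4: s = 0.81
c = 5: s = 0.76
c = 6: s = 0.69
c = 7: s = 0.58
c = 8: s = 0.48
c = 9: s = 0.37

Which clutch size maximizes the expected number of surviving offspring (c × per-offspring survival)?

Expected surviving offspring = c × s(c):
  c=3: 3 × 0.89 = 2.670
  c=4: 4 × 0.81 = 3.240
  c=5: 5 × 0.76 = 3.800
  c=6: 6 × 0.69 = 4.140
  c=7: 7 × 0.58 = 4.060
  c=8: 8 × 0.48 = 3.840
  c=9: 9 × 0.37 = 3.330
Maximum at c = 6 (4.140 surviving offspring).

6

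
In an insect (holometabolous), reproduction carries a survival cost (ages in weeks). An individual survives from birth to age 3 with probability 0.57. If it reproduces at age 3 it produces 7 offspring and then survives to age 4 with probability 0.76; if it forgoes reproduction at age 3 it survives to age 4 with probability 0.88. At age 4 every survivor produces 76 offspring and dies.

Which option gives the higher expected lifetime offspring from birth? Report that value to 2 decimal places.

38.12

breed at age 3: R₀ = 0.57 × (7 + 0.76 × 76) = 0.57 × 64.7600 = 36.9132
delay to age 4: R₀ = 0.57 × (0.88 × 76) = 0.57 × 66.8800 = 38.1216
Higher: delay to age 4 (38.1216).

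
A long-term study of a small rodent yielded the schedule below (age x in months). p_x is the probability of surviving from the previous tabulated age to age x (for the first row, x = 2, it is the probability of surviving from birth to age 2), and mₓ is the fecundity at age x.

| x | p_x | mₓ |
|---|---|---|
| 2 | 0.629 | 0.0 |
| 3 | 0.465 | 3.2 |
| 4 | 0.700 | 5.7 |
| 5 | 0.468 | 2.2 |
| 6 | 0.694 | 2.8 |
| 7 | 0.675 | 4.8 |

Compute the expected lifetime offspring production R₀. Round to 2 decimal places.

2.72

Survivorship from birth: l_x = p_2·p_3·…·p_x.
  l_2 = 0.62900
  l_3 = 0.29248
  l_4 = 0.20474
  l_5 = 0.09582
  l_6 = 0.06650
  l_7 = 0.04489
R₀ = Σ l_x mₓ:
  age 2: 0.62900 × 0.0 = 0.0000
  age 3: 0.29248 × 3.2 = 0.9359
  age 4: 0.20474 × 5.7 = 1.1670
  age 5: 0.09582 × 2.2 = 0.2108
  age 6: 0.06650 × 2.8 = 0.1862
  age 7: 0.04489 × 4.8 = 0.2155
R₀ = 0.0000 + 0.9359 + 1.1670 + 0.2108 + 0.1862 + 0.2155 = 2.7154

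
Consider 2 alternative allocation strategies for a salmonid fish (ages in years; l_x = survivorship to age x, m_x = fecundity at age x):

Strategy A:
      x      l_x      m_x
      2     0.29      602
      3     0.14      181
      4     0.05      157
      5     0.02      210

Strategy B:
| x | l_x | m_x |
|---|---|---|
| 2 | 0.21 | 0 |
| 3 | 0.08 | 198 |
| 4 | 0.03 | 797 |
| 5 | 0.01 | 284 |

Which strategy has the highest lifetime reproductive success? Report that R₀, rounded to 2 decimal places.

211.97

Strategy A: R₀ = 0.29×602 + 0.14×181 + 0.05×157 + 0.02×210 = 211.9700
Strategy B: R₀ = 0.21×0 + 0.08×198 + 0.03×797 + 0.01×284 = 42.5900
Highest R₀: strategy A with 211.9700.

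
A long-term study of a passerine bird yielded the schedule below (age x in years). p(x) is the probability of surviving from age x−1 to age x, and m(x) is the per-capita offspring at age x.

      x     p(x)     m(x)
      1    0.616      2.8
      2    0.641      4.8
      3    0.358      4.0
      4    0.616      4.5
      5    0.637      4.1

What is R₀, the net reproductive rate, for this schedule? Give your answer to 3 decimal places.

Survivorship from birth: l_x = p_1·p_2·…·p_x.
  l_1 = 0.61600
  l_2 = 0.39486
  l_3 = 0.14136
  l_4 = 0.08708
  l_5 = 0.05547
R₀ = Σ l_x m(x):
  age 1: 0.61600 × 2.8 = 1.7248
  age 2: 0.39486 × 4.8 = 1.8953
  age 3: 0.14136 × 4.0 = 0.5654
  age 4: 0.08708 × 4.5 = 0.3919
  age 5: 0.05547 × 4.1 = 0.2274
R₀ = 1.7248 + 1.8953 + 0.5654 + 0.3919 + 0.2274 = 4.8049

4.805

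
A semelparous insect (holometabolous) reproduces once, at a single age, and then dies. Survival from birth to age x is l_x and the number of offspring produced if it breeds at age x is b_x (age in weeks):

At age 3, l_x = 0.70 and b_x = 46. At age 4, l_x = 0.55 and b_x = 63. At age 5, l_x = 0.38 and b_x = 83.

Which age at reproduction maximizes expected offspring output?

Expected offspring if breeding at age x = l_x × b_x:
  age 3: 0.70 × 46 = 32.200
  age 4: 0.55 × 63 = 34.650
  age 5: 0.38 × 83 = 31.540
Maximum at age 4 (34.650).

4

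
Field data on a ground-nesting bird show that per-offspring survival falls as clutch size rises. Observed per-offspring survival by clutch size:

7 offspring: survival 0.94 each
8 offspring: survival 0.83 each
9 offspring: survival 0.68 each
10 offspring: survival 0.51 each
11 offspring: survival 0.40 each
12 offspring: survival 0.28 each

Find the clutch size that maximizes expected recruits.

Expected recruits = c × s(c):
  c=7: 7 × 0.94 = 6.580
  c=8: 8 × 0.83 = 6.640
  c=9: 9 × 0.68 = 6.120
  c=10: 10 × 0.51 = 5.100
  c=11: 11 × 0.40 = 4.400
  c=12: 12 × 0.28 = 3.360
Maximum at c = 8 (6.640 recruits).

8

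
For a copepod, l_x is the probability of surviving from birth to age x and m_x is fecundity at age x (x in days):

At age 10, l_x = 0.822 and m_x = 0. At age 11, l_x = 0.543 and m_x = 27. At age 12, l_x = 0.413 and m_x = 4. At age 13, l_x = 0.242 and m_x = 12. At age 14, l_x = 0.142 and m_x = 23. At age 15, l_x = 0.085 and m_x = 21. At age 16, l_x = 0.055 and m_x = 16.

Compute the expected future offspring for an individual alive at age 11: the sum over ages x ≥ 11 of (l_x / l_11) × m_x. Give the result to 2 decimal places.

l_11 = 0.543. Conditional survival from age 11 to x is l_x / l_11.
  x=11: (0.543/0.543) × 27 = 27.0000
  x=12: (0.413/0.543) × 4 = 3.0424
  x=13: (0.242/0.543) × 12 = 5.3481
  x=14: (0.142/0.543) × 23 = 6.0147
  x=15: (0.085/0.543) × 21 = 3.2873
  x=16: (0.055/0.543) × 16 = 1.6206
Sum = 27.0000 + 3.0424 + 5.3481 + 6.0147 + 3.2873 + 1.6206 = 46.3131

46.31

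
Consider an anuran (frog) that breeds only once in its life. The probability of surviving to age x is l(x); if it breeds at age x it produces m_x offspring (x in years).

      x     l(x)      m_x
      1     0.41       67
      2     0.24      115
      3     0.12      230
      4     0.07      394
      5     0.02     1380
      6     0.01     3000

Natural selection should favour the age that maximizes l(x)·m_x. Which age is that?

Expected offspring if breeding at age x = l(x) × m_x:
  age 1: 0.41 × 67 = 27.470
  age 2: 0.24 × 115 = 27.600
  age 3: 0.12 × 230 = 27.600
  age 4: 0.07 × 394 = 27.580
  age 5: 0.02 × 1380 = 27.600
  age 6: 0.01 × 3000 = 30.000
Maximum at age 6 (30.000).

6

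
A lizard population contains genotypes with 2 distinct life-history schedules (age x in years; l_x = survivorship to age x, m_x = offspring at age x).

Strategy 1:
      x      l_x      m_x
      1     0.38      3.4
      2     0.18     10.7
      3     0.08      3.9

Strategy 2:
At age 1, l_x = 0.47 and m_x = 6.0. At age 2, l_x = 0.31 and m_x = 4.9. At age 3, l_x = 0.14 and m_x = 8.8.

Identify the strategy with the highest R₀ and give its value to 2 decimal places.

Strategy 1: R₀ = 0.38×3.4 + 0.18×10.7 + 0.08×3.9 = 3.5300
Strategy 2: R₀ = 0.47×6.0 + 0.31×4.9 + 0.14×8.8 = 5.5710
Highest R₀: strategy 2 with 5.5710.

5.57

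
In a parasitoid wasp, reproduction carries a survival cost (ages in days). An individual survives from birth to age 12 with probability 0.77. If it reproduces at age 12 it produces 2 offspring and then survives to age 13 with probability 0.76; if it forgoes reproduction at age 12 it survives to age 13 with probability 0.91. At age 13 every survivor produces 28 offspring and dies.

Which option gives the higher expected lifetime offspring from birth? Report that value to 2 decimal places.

19.62

breed at age 12: R₀ = 0.77 × (2 + 0.76 × 28) = 0.77 × 23.2800 = 17.9256
delay to age 13: R₀ = 0.77 × (0.91 × 28) = 0.77 × 25.4800 = 19.6196
Higher: delay to age 13 (19.6196).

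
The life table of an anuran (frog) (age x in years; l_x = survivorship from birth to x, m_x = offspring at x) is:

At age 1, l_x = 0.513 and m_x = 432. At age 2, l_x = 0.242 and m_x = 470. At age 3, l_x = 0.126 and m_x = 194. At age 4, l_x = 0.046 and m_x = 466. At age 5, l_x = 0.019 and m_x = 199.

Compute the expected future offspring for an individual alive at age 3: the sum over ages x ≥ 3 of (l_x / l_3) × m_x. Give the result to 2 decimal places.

l_3 = 0.126. Conditional survival from age 3 to x is l_x / l_3.
  x=3: (0.126/0.126) × 194 = 194.0000
  x=4: (0.046/0.126) × 466 = 170.1270
  x=5: (0.019/0.126) × 199 = 30.0079
Sum = 194.0000 + 170.1270 + 30.0079 = 394.1349

394.13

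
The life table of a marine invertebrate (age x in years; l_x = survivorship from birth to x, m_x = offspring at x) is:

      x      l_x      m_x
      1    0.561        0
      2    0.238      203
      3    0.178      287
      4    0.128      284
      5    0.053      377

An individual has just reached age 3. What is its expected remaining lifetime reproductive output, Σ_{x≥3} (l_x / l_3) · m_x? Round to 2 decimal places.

603.48

l_3 = 0.178. Conditional survival from age 3 to x is l_x / l_3.
  x=3: (0.178/0.178) × 287 = 287.0000
  x=4: (0.128/0.178) × 284 = 204.2247
  x=5: (0.053/0.178) × 377 = 112.2528
Sum = 287.0000 + 204.2247 + 112.2528 = 603.4775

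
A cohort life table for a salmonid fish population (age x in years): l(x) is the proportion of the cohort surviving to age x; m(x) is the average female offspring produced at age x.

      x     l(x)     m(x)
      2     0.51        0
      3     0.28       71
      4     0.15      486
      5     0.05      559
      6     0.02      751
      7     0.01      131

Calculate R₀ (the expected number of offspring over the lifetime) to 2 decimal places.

137.06

R₀ = Σ l(x) m(x):
  age 2: 0.51 × 0 = 0.0000
  age 3: 0.28 × 71 = 19.8800
  age 4: 0.15 × 486 = 72.9000
  age 5: 0.05 × 559 = 27.9500
  age 6: 0.02 × 751 = 15.0200
  age 7: 0.01 × 131 = 1.3100
R₀ = 0.0000 + 19.8800 + 72.9000 + 27.9500 + 15.0200 + 1.3100 = 137.0600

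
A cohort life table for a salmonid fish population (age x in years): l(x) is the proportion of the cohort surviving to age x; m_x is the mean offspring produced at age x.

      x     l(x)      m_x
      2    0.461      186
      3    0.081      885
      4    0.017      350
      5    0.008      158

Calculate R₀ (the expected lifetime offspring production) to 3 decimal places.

R₀ = Σ l(x) m_x:
  age 2: 0.461 × 186 = 85.7460
  age 3: 0.081 × 885 = 71.6850
  age 4: 0.017 × 350 = 5.9500
  age 5: 0.008 × 158 = 1.2640
R₀ = 85.7460 + 71.6850 + 5.9500 + 1.2640 = 164.6450

164.645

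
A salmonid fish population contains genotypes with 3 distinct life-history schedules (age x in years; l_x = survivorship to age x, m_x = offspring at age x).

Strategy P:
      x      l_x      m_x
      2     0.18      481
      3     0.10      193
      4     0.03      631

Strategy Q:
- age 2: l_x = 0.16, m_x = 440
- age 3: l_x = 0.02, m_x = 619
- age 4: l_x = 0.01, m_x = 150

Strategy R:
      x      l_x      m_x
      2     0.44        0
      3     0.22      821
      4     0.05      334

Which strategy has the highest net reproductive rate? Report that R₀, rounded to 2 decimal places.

Strategy P: R₀ = 0.18×481 + 0.10×193 + 0.03×631 = 124.8100
Strategy Q: R₀ = 0.16×440 + 0.02×619 + 0.01×150 = 84.2800
Strategy R: R₀ = 0.44×0 + 0.22×821 + 0.05×334 = 197.3200
Highest R₀: strategy R with 197.3200.

197.32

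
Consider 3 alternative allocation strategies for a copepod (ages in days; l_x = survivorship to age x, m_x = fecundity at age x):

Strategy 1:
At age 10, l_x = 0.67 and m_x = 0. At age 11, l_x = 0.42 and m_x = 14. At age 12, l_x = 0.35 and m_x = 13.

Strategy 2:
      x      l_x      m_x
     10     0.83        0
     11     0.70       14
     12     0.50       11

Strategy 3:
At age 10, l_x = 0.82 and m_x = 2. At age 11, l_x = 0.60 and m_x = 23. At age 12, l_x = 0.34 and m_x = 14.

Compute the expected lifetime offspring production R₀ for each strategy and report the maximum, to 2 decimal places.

Strategy 1: R₀ = 0.67×0 + 0.42×14 + 0.35×13 = 10.4300
Strategy 2: R₀ = 0.83×0 + 0.70×14 + 0.50×11 = 15.3000
Strategy 3: R₀ = 0.82×2 + 0.60×23 + 0.34×14 = 20.2000
Highest R₀: strategy 3 with 20.2000.

20.20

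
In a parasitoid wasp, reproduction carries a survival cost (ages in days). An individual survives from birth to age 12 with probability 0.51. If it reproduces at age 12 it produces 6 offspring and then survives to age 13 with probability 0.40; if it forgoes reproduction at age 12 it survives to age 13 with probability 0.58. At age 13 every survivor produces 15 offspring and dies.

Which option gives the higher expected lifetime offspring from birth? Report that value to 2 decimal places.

breed at age 12: R₀ = 0.51 × (6 + 0.40 × 15) = 0.51 × 12.0000 = 6.1200
delay to age 13: R₀ = 0.51 × (0.58 × 15) = 0.51 × 8.7000 = 4.4370
Higher: breed at age 12 (6.1200).

6.12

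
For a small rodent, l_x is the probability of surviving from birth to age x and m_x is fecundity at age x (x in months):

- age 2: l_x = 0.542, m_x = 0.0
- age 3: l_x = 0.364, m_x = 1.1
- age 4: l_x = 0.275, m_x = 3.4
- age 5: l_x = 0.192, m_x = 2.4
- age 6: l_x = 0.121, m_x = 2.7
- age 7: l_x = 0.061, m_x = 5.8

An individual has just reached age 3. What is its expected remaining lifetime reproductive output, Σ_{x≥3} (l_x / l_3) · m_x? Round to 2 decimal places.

l_3 = 0.364. Conditional survival from age 3 to x is l_x / l_3.
  x=3: (0.364/0.364) × 1.1 = 1.1000
  x=4: (0.275/0.364) × 3.4 = 2.5687
  x=5: (0.192/0.364) × 2.4 = 1.2659
  x=6: (0.121/0.364) × 2.7 = 0.8975
  x=7: (0.061/0.364) × 5.8 = 0.9720
Sum = 1.1000 + 2.5687 + 1.2659 + 0.8975 + 0.9720 = 6.8041

6.80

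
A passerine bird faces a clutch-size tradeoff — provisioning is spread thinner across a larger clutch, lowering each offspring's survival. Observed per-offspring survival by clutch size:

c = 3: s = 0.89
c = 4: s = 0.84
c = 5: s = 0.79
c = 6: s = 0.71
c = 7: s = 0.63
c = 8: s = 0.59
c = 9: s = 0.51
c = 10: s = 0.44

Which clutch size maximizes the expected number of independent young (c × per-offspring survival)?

8

Expected independent young = c × s(c):
  c=3: 3 × 0.89 = 2.670
  c=4: 4 × 0.84 = 3.360
  c=5: 5 × 0.79 = 3.950
  c=6: 6 × 0.71 = 4.260
  c=7: 7 × 0.63 = 4.410
  c=8: 8 × 0.59 = 4.720
  c=9: 9 × 0.51 = 4.590
  c=10: 10 × 0.44 = 4.400
Maximum at c = 8 (4.720 independent young).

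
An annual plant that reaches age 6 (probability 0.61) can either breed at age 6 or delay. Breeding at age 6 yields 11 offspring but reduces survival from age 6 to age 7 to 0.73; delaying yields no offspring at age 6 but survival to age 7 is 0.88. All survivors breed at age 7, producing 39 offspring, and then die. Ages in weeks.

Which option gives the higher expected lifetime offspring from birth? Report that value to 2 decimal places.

24.08

breed at age 6: R₀ = 0.61 × (11 + 0.73 × 39) = 0.61 × 39.4700 = 24.0767
delay to age 7: R₀ = 0.61 × (0.88 × 39) = 0.61 × 34.3200 = 20.9352
Higher: breed at age 6 (24.0767).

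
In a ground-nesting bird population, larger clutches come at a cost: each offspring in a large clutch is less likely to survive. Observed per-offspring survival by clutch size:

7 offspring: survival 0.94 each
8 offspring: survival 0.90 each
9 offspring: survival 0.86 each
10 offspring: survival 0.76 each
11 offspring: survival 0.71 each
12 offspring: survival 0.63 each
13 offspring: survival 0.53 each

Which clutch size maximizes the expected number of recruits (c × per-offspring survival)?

Expected recruits = c × s(c):
  c=7: 7 × 0.94 = 6.580
  c=8: 8 × 0.90 = 7.200
  c=9: 9 × 0.86 = 7.740
  c=10: 10 × 0.76 = 7.600
  c=11: 11 × 0.71 = 7.810
  c=12: 12 × 0.63 = 7.560
  c=13: 13 × 0.53 = 6.890
Maximum at c = 11 (7.810 recruits).

11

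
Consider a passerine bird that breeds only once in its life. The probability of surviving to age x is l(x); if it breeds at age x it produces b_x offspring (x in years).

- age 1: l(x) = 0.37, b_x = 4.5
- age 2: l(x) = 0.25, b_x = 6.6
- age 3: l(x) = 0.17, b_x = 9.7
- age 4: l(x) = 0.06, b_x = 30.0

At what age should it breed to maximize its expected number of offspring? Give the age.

4

Expected offspring if breeding at age x = l(x) × b_x:
  age 1: 0.37 × 4.5 = 1.665
  age 2: 0.25 × 6.6 = 1.650
  age 3: 0.17 × 9.7 = 1.649
  age 4: 0.06 × 30.0 = 1.800
Maximum at age 4 (1.800).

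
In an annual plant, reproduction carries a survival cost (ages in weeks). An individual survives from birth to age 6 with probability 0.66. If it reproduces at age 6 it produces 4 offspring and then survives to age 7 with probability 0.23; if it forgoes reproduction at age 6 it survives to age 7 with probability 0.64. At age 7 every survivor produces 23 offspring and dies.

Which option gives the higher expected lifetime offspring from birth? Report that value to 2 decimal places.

breed at age 6: R₀ = 0.66 × (4 + 0.23 × 23) = 0.66 × 9.2900 = 6.1314
delay to age 7: R₀ = 0.66 × (0.64 × 23) = 0.66 × 14.7200 = 9.7152
Higher: delay to age 7 (9.7152).

9.72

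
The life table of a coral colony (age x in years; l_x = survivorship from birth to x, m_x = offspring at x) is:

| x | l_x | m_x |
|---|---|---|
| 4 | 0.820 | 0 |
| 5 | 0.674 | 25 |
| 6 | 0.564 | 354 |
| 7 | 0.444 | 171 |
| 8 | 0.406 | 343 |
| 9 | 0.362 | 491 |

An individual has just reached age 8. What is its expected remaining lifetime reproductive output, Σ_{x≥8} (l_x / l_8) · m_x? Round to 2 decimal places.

780.79

l_8 = 0.406. Conditional survival from age 8 to x is l_x / l_8.
  x=8: (0.406/0.406) × 343 = 343.0000
  x=9: (0.362/0.406) × 491 = 437.7882
Sum = 343.0000 + 437.7882 = 780.7882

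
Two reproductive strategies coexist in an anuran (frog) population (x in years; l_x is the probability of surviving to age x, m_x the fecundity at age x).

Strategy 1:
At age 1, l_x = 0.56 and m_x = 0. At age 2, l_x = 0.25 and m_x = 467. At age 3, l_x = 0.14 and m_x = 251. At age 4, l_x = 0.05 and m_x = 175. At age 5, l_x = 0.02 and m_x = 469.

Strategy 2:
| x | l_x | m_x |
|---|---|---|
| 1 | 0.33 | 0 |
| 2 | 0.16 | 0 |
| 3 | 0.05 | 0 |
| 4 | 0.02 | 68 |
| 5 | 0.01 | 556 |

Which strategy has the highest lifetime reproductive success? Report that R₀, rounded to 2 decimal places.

Strategy 1: R₀ = 0.56×0 + 0.25×467 + 0.14×251 + 0.05×175 + 0.02×469 = 170.0200
Strategy 2: R₀ = 0.33×0 + 0.16×0 + 0.05×0 + 0.02×68 + 0.01×556 = 6.9200
Highest R₀: strategy 1 with 170.0200.

170.02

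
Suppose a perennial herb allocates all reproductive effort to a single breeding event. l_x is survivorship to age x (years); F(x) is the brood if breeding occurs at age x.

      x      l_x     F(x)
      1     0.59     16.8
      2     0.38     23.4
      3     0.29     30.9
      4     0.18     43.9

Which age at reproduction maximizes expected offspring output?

1

Expected offspring if breeding at age x = l_x × F(x):
  age 1: 0.59 × 16.8 = 9.912
  age 2: 0.38 × 23.4 = 8.892
  age 3: 0.29 × 30.9 = 8.961
  age 4: 0.18 × 43.9 = 7.902
Maximum at age 1 (9.912).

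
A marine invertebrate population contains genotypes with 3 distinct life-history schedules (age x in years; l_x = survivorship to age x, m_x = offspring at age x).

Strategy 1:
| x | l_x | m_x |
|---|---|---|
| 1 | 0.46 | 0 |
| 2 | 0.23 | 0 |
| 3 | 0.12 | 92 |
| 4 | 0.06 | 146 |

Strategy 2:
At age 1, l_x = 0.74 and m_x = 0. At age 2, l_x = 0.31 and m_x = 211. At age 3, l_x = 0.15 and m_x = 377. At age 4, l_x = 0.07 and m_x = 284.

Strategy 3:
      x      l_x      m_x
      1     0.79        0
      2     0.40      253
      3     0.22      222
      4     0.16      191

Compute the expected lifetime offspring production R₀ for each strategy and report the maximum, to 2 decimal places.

Strategy 1: R₀ = 0.46×0 + 0.23×0 + 0.12×92 + 0.06×146 = 19.8000
Strategy 2: R₀ = 0.74×0 + 0.31×211 + 0.15×377 + 0.07×284 = 141.8400
Strategy 3: R₀ = 0.79×0 + 0.40×253 + 0.22×222 + 0.16×191 = 180.6000
Highest R₀: strategy 3 with 180.6000.

180.60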